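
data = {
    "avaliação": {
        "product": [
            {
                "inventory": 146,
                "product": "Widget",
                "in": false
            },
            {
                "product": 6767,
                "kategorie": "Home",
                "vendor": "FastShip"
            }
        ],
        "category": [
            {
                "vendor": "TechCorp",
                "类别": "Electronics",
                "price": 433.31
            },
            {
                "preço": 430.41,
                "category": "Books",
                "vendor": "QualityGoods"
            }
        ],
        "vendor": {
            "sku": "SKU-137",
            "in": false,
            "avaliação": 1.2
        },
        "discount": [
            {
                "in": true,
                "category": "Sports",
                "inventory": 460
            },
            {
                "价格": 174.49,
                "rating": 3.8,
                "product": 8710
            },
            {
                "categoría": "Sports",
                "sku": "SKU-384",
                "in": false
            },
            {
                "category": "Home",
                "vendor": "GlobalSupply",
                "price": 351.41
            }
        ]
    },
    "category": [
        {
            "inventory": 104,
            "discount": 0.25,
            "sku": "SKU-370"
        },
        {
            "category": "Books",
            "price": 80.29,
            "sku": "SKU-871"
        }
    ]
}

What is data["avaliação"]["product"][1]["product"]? 6767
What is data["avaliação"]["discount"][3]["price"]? 351.41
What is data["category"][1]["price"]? 80.29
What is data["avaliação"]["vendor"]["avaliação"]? 1.2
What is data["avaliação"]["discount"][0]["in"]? True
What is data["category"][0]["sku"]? "SKU-370"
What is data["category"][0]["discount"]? 0.25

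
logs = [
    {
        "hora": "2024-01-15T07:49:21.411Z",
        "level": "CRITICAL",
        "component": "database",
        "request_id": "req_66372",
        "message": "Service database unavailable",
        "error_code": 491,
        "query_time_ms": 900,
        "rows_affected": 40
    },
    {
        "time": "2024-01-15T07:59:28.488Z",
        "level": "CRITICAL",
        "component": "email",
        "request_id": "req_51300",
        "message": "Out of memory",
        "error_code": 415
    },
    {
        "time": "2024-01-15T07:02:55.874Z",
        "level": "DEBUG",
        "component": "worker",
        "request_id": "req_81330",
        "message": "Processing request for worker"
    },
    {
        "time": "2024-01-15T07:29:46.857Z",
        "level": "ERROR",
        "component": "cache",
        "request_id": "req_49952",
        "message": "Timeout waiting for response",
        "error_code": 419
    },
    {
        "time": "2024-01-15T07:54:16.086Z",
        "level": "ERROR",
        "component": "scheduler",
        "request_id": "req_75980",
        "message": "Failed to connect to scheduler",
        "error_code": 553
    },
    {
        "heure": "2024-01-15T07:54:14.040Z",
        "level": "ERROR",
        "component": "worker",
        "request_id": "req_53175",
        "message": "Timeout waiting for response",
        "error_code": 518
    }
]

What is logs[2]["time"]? "2024-01-15T07:02:55.874Z"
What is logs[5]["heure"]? "2024-01-15T07:54:14.040Z"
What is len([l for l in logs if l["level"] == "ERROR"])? 3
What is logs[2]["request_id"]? "req_81330"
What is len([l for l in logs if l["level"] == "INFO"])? 0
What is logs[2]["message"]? "Processing request for worker"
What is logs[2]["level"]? "DEBUG"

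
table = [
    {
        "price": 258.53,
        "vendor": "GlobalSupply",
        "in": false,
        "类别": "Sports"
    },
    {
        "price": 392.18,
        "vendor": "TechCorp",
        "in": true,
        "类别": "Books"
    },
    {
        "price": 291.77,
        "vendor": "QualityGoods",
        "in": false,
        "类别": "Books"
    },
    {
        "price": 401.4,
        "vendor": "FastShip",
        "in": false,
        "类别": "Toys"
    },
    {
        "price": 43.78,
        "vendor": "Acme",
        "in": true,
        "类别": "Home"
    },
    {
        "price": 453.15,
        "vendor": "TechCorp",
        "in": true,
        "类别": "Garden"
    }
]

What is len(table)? 6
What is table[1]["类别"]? "Books"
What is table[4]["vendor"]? "Acme"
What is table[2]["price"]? 291.77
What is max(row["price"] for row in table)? 453.15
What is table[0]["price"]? 258.53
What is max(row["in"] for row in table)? True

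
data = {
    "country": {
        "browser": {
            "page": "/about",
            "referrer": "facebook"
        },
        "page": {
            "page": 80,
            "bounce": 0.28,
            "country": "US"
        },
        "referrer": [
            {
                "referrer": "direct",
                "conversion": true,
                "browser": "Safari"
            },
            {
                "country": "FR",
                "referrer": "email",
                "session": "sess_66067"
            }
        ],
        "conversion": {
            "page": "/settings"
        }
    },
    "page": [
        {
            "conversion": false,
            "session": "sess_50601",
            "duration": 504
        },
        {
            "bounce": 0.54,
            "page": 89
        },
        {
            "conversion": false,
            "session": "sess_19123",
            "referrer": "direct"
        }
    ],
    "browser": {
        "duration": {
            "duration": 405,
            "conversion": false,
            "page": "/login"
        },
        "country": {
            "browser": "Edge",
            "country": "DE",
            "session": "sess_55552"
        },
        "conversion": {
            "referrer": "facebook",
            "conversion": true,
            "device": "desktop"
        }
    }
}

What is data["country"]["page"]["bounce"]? 0.28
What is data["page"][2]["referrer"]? "direct"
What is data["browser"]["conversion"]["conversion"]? True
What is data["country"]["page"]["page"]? 80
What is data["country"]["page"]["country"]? "US"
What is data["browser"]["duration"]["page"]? "/login"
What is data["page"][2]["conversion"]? False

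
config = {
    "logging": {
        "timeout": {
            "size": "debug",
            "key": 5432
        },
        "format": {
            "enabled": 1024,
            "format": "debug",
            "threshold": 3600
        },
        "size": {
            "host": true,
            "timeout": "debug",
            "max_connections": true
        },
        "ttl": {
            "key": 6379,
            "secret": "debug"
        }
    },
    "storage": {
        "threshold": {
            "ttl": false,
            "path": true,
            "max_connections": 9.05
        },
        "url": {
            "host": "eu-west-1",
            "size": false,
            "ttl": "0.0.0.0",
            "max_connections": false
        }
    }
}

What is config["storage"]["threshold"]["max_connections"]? 9.05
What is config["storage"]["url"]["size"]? False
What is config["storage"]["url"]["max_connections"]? False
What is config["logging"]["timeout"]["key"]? 5432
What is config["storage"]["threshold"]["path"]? True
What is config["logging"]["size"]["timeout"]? "debug"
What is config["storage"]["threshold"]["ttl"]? False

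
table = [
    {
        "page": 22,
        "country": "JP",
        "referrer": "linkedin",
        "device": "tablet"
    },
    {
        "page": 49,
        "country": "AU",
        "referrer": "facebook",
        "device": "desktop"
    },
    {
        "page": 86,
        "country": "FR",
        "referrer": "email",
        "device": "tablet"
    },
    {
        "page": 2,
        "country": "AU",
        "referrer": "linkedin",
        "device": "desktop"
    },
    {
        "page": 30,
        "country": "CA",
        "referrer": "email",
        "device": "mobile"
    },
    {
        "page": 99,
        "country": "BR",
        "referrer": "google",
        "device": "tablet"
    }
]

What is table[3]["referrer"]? "linkedin"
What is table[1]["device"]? "desktop"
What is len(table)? 6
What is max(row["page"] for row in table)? 99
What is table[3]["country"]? "AU"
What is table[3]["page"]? 2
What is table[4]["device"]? "mobile"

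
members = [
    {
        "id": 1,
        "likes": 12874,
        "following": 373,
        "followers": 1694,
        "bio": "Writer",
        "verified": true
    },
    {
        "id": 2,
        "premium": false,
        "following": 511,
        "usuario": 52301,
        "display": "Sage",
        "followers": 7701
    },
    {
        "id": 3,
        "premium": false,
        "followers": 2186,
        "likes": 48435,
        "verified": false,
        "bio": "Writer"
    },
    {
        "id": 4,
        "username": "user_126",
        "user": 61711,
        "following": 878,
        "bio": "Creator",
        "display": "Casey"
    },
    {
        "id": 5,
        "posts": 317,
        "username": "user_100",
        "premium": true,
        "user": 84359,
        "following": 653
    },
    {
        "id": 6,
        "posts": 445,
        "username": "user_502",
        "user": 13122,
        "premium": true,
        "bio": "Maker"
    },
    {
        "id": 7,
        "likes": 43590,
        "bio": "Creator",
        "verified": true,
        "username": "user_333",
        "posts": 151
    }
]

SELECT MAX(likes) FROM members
48435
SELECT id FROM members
[1, 2, 3, 4, 5, 6, 7]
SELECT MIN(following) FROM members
373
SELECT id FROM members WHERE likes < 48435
[1, 7]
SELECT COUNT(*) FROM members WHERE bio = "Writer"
2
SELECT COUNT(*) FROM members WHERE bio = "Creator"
2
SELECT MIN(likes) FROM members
12874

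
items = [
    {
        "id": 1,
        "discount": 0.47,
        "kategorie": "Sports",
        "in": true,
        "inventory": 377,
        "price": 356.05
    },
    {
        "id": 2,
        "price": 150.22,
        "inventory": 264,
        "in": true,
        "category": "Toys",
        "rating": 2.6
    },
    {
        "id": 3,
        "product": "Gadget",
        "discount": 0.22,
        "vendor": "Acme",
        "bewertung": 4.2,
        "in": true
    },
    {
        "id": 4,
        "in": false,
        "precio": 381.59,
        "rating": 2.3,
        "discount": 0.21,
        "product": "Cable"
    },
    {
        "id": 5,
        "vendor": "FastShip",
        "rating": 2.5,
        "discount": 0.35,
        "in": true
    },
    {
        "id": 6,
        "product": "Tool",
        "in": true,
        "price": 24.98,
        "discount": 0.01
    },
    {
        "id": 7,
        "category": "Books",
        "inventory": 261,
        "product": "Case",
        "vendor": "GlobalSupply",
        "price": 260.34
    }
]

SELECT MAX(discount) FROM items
0.47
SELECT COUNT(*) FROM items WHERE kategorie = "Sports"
1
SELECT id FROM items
[1, 2, 3, 4, 5, 6, 7]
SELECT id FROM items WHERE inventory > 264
[1]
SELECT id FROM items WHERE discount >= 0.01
[1, 3, 4, 5, 6]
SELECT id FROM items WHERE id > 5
[6, 7]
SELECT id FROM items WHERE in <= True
[1, 2, 3, 4, 5, 6]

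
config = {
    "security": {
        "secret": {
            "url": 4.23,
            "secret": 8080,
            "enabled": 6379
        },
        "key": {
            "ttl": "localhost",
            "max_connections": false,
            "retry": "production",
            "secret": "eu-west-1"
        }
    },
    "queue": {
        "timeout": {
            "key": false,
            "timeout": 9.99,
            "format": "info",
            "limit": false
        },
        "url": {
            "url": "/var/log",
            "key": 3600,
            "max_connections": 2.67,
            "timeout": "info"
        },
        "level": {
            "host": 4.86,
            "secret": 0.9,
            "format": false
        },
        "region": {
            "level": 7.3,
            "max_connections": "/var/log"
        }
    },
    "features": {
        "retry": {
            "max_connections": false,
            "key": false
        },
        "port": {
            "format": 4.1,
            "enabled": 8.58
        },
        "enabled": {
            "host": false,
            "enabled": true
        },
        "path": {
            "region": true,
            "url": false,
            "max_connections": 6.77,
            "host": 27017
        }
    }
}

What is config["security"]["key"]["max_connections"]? False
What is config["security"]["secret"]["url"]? 4.23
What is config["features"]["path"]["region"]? True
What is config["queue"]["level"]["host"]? 4.86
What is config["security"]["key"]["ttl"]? "localhost"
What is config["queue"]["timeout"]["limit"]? False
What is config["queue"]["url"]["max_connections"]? 2.67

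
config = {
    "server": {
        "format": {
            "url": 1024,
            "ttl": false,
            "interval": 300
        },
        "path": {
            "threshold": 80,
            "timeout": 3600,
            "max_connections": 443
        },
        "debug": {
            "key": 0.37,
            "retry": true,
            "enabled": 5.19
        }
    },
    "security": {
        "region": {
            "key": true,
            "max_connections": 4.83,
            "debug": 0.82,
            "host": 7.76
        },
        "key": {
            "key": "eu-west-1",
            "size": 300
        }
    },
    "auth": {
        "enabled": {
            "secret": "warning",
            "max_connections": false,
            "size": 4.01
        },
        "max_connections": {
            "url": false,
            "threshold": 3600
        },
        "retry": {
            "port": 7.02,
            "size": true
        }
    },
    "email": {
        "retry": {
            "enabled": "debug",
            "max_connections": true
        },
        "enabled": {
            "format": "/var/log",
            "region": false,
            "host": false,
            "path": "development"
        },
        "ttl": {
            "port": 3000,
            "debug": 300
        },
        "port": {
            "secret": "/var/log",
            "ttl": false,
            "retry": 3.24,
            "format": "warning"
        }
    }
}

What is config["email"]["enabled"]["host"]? False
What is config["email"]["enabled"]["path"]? "development"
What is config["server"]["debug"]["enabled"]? 5.19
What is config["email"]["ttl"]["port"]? 3000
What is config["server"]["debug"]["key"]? 0.37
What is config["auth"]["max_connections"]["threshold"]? 3600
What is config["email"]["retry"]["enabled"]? "debug"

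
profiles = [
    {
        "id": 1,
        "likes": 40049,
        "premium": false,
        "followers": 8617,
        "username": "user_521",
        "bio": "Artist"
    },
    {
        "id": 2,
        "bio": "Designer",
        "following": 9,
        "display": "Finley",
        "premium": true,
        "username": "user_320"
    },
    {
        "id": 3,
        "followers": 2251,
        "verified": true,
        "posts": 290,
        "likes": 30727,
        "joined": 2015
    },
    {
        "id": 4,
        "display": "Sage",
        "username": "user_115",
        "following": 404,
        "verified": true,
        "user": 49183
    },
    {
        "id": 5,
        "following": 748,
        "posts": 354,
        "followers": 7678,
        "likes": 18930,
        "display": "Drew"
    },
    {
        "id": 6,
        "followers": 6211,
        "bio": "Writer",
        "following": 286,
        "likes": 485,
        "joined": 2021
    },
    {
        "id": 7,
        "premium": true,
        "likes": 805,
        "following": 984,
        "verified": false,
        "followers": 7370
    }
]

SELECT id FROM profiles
[1, 2, 3, 4, 5, 6, 7]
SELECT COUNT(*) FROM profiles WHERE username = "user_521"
1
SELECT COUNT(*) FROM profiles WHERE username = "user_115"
1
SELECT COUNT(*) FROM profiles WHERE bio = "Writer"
1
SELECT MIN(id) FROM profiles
1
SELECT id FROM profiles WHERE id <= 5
[1, 2, 3, 4, 5]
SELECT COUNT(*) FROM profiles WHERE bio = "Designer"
1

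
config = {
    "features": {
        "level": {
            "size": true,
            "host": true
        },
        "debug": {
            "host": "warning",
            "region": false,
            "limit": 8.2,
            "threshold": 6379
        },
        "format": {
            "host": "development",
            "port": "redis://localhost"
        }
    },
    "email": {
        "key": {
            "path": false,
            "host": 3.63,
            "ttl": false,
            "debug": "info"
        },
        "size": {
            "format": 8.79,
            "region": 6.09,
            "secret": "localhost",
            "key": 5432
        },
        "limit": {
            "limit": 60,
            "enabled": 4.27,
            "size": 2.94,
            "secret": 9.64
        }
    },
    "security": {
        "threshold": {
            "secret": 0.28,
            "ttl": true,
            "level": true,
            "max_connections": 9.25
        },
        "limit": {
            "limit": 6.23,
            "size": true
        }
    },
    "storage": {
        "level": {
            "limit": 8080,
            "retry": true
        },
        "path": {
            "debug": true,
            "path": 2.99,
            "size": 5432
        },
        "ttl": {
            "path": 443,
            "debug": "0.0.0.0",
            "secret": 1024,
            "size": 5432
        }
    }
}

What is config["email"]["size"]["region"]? 6.09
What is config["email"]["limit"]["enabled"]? 4.27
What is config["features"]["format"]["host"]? "development"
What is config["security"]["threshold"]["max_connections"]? 9.25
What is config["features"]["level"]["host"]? True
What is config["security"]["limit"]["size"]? True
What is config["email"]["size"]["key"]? 5432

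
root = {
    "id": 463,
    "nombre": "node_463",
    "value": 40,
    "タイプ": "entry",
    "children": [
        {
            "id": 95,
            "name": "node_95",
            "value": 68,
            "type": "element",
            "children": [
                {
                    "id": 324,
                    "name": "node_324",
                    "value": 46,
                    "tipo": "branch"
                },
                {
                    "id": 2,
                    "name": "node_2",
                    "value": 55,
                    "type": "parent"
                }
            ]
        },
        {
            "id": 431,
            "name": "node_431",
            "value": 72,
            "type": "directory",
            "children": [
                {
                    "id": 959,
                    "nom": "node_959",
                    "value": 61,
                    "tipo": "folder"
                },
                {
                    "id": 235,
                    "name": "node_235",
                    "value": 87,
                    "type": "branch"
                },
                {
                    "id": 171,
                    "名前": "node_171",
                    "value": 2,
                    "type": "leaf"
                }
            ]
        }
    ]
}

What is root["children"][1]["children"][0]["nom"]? "node_959"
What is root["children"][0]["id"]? 95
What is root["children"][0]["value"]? 68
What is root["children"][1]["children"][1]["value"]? 87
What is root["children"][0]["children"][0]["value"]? 46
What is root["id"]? 463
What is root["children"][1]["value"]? 72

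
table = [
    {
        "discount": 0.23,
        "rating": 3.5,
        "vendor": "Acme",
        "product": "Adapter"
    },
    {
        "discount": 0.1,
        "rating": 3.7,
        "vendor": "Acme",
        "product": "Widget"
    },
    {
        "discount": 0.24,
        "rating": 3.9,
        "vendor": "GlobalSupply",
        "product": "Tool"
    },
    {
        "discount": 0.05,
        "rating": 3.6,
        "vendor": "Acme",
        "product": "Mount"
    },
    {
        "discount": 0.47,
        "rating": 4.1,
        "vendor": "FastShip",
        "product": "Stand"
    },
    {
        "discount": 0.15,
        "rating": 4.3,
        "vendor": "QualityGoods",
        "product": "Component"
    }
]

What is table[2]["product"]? "Tool"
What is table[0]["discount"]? 0.23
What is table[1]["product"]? "Widget"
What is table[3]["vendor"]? "Acme"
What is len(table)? 6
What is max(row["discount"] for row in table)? 0.47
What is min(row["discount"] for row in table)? 0.05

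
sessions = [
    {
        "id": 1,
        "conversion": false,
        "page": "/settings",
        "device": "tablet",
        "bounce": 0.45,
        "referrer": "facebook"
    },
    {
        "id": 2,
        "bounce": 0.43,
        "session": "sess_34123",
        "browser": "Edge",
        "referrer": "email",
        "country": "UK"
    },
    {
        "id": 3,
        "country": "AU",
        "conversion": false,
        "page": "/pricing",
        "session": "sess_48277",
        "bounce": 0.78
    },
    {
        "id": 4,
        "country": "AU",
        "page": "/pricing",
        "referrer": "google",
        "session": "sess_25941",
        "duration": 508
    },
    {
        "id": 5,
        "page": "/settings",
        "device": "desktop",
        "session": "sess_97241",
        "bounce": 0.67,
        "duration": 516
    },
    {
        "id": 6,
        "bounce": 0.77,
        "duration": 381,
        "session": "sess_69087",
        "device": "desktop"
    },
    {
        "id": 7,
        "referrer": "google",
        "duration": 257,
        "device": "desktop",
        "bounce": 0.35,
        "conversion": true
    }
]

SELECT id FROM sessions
[1, 2, 3, 4, 5, 6, 7]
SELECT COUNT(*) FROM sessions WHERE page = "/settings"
2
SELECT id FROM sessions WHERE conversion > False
[7]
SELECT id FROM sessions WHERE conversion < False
[]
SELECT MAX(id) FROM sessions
7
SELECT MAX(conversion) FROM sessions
True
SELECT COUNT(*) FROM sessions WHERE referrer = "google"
2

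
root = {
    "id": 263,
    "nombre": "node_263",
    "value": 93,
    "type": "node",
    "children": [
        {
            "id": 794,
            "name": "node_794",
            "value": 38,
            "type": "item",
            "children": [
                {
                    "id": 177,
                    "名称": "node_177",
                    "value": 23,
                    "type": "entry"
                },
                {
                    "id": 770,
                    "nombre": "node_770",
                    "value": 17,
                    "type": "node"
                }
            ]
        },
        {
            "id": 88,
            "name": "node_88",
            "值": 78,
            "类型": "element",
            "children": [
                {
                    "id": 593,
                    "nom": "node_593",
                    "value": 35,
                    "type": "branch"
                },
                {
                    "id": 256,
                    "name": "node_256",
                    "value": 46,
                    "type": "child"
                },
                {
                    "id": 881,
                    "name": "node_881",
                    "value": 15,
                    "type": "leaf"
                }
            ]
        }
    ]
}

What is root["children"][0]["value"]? 38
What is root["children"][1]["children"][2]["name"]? "node_881"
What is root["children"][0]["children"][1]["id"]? 770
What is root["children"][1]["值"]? 78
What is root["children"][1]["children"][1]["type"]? "child"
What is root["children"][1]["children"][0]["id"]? 593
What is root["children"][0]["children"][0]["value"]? 23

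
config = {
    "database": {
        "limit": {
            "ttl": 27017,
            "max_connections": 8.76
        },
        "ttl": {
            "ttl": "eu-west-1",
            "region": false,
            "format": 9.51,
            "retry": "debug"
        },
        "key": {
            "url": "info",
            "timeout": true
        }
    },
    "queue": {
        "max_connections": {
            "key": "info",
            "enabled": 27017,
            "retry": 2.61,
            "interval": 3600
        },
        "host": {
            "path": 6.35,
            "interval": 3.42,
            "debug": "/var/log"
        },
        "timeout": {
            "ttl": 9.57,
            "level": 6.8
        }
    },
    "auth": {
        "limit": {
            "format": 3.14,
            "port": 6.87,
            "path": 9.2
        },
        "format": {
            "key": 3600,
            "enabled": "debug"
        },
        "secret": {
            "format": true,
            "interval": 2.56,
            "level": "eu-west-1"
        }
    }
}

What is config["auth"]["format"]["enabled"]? "debug"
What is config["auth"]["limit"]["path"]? 9.2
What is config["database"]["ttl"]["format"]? 9.51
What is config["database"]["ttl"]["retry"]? "debug"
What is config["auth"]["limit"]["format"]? 3.14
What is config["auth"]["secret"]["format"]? True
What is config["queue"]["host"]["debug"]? "/var/log"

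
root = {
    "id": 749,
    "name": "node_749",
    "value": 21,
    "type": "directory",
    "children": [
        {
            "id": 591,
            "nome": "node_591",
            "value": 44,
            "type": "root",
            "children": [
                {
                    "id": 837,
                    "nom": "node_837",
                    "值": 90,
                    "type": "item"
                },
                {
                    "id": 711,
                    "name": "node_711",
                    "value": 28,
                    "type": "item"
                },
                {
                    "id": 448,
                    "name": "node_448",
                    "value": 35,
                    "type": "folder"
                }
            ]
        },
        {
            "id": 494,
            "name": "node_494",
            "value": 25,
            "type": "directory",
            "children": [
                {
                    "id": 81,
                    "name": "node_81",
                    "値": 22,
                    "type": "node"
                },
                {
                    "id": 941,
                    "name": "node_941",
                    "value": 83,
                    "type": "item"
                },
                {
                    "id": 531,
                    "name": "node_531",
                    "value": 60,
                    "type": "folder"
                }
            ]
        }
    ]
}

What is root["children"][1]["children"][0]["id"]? 81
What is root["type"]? "directory"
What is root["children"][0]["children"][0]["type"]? "item"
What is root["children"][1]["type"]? "directory"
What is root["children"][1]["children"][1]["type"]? "item"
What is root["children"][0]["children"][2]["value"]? 35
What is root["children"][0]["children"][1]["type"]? "item"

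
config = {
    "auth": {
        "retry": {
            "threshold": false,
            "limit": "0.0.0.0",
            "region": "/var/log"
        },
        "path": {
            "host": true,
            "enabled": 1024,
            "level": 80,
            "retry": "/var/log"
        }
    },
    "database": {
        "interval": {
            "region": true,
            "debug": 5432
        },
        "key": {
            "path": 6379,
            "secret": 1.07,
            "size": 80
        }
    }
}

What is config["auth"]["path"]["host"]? True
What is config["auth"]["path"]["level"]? 80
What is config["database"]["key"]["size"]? 80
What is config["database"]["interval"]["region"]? True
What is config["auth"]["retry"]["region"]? "/var/log"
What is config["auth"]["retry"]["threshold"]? False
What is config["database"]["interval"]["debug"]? 5432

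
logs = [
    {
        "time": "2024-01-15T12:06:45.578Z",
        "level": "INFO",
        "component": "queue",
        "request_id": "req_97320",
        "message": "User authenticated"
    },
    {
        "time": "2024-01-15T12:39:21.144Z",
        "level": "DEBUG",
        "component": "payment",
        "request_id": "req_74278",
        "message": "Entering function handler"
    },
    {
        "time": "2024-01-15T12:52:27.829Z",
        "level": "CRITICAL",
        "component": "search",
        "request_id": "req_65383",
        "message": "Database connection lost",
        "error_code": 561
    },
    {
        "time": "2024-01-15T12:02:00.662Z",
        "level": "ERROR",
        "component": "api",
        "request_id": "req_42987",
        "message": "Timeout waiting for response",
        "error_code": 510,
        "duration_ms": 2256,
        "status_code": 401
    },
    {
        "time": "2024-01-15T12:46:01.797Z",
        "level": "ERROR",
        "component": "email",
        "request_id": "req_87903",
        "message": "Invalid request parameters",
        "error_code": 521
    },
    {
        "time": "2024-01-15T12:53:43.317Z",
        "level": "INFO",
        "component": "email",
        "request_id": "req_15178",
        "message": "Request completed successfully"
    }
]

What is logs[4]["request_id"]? "req_87903"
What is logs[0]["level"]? "INFO"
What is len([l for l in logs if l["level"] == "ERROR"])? 2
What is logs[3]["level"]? "ERROR"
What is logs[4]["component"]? "email"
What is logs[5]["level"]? "INFO"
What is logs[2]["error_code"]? 561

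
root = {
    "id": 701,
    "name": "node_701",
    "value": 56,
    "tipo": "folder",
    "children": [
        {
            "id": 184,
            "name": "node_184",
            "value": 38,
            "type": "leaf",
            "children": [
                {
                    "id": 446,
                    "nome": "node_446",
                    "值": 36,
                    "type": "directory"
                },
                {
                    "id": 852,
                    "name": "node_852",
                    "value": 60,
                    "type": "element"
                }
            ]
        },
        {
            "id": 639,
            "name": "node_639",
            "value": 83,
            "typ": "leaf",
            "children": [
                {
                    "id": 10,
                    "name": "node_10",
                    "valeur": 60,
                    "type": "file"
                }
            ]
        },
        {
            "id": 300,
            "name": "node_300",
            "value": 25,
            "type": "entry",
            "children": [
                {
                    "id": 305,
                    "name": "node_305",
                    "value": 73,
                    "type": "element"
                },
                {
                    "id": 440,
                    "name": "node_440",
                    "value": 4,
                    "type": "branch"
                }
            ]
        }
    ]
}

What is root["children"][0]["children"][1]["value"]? 60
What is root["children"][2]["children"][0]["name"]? "node_305"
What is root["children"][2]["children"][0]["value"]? 73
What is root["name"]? "node_701"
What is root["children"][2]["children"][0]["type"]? "element"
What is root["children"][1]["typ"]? "leaf"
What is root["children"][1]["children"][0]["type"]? "file"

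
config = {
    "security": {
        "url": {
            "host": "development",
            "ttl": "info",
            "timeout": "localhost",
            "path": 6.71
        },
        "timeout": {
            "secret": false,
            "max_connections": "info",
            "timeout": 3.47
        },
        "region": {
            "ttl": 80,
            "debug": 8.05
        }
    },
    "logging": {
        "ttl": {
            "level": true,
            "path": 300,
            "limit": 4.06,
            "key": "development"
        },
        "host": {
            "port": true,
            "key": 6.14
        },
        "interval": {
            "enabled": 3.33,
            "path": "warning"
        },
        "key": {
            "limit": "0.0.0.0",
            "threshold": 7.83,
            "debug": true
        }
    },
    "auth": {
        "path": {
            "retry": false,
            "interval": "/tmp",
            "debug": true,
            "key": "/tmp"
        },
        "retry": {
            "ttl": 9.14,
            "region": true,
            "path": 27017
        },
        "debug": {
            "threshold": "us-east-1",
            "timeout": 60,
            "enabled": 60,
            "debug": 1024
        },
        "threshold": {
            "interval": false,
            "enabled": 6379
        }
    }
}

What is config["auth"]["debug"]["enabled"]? 60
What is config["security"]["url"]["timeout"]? "localhost"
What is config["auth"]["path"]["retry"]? False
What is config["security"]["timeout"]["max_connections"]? "info"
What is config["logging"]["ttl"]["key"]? "development"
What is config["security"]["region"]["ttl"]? 80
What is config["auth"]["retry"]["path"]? 27017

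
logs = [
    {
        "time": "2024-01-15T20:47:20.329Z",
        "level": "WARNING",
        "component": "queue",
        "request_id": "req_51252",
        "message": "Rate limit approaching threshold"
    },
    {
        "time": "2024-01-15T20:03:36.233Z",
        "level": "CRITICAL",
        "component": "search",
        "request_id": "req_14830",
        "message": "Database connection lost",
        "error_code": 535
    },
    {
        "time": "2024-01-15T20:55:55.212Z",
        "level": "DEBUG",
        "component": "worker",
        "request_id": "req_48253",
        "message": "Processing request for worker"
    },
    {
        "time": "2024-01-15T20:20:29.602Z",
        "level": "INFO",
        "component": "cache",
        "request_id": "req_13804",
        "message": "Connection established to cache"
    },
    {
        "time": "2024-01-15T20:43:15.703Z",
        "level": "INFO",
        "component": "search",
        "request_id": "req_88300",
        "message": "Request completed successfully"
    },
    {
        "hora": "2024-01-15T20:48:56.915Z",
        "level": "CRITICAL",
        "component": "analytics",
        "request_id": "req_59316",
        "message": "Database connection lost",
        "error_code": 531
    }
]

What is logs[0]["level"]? "WARNING"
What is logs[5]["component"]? "analytics"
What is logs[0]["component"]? "queue"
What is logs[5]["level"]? "CRITICAL"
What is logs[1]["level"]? "CRITICAL"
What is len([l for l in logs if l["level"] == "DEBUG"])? 1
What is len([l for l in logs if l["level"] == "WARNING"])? 1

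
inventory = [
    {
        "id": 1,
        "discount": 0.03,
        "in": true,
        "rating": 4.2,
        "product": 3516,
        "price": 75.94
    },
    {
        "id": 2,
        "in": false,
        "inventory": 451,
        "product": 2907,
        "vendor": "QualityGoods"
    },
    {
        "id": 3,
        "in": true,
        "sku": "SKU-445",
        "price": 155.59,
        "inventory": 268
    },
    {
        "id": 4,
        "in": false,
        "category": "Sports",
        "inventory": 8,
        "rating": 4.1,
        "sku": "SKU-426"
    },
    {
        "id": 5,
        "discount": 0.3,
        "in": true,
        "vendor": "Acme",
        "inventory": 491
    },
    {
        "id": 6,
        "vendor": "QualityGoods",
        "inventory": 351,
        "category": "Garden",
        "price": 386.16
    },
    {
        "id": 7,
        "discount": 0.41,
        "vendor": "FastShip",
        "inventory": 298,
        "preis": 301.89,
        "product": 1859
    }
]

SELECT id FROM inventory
[1, 2, 3, 4, 5, 6, 7]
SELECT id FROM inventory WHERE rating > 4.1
[1]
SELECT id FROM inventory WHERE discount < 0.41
[1, 5]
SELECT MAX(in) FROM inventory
True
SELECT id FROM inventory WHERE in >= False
[1, 2, 3, 4, 5]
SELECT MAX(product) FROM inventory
3516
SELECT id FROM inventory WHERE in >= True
[1, 3, 5]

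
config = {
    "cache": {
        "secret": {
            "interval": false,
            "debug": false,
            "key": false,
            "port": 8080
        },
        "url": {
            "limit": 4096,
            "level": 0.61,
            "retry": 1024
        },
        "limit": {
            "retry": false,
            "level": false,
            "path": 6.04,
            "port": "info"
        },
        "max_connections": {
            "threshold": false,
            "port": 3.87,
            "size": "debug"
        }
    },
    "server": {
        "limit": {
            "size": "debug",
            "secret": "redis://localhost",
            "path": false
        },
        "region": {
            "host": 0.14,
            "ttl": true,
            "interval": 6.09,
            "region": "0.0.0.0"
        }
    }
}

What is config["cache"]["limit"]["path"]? 6.04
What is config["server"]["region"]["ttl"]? True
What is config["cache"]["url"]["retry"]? 1024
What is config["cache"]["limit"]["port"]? "info"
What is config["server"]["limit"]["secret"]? "redis://localhost"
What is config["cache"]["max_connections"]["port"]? 3.87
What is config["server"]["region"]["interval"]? 6.09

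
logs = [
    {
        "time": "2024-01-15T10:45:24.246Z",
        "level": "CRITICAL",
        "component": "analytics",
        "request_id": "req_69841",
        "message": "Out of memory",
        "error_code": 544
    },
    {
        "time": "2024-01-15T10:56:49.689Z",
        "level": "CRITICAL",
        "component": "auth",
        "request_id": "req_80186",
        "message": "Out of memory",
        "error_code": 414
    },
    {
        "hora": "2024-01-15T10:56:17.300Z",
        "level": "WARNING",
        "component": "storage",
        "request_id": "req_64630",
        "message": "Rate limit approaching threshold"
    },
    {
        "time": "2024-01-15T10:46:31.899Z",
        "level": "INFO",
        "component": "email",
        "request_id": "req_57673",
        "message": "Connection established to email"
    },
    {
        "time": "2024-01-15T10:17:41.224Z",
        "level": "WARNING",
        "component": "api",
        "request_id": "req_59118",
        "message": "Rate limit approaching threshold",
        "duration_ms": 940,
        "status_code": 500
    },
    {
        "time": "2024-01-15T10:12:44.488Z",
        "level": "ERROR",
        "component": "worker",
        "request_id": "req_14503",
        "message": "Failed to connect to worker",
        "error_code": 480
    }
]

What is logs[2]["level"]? "WARNING"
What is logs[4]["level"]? "WARNING"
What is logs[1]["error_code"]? 414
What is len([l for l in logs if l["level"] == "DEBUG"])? 0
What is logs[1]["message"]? "Out of memory"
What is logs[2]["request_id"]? "req_64630"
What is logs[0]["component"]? "analytics"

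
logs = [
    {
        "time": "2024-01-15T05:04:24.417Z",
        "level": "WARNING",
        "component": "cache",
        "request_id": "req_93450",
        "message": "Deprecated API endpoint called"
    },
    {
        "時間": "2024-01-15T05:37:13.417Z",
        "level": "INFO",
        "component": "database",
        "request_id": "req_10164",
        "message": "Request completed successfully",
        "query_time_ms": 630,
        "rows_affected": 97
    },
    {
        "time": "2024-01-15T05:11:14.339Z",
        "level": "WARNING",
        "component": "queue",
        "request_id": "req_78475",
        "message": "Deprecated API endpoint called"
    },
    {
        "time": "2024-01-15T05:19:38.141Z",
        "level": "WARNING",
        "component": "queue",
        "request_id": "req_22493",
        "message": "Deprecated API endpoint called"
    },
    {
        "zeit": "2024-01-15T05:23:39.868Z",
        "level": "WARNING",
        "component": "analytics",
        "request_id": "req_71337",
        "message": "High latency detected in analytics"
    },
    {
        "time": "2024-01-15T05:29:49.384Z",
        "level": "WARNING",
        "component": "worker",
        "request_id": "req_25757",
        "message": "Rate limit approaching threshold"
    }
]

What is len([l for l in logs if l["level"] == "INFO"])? 1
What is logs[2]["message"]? "Deprecated API endpoint called"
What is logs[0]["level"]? "WARNING"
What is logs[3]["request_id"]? "req_22493"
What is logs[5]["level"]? "WARNING"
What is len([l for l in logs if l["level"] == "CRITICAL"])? 0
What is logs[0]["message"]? "Deprecated API endpoint called"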